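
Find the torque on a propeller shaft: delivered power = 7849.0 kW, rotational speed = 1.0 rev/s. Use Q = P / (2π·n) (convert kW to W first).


Formula: Q = P_W / (2 * pi * n)
Step 1 — P_W = 7849.0 kW * 1000 = 7849000.0 W
Step 2 — 2 * pi * n = 2 * pi * 1.0 = 6.283185
Step 3 — Q = 7849000.0 / 6.283185 ≈ 1249200 N·m (5 s.f.)

1249200 N·m


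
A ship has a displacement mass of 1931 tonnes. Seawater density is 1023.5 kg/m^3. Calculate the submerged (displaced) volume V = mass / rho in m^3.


Formula: V = mass / rho
Step 1 — convert tonnes to kg: 1931 t * 1000 = 1931000 kg
Step 2 — V = 1931000 / 1023.5 ≈ 1886.7 m^3 (5 s.f.)

1886.7 m^3


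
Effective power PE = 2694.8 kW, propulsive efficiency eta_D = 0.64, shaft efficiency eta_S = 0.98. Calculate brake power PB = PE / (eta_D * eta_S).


Formula: PB = PE / (eta_D * eta_S)
Step 1 — combined efficiency = eta_D * eta_S = 0.64 * 0.98 = 0.6272
Step 2 — PB = 2694.8 / 0.6272 ≈ 4296.6 kW (5 s.f.)

4296.6 kW


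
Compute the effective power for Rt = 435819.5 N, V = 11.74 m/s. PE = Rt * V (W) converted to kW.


Formula: PE = Rt * V / 1000 (kW)
Step 1 — PE (W) = 435819.5 * 11.74 = 5116520.93 W
Step 2 — PE (kW) = 5116520.93 / 1000 ≈ 5116.5 kW (5 s.f.)

5116.5 kW


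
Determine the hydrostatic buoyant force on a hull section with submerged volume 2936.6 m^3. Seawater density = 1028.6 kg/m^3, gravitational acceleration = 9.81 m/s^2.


Formula: Fb = rho * g * V
Substituting: Fb = 1028.6 * 9.81 * 2936.6
Intermediate: 1028.6 * 9.81 = 10090.566
Result: Fb = 10090.566 * 2936.6 ≈ 29632000 N (5 s.f.)

29632000 N


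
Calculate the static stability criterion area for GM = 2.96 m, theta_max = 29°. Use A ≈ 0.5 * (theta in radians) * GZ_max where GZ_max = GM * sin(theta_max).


Formula: GZ_max = GM * sin(theta); Area = 0.5 * theta_rad * GZ_max
Step 1 — GZ_max = 2.96 * sin(29°) = 2.96 * 0.48481 = 1.435038 m
Step 2 — theta_rad = 29 * pi/180 = 0.506145 rad
Step 3 — Area = 0.5 * 0.506145 * 1.435038 ≈ 0.36317 m·rad (5 s.f.)

0.36317 m·rad


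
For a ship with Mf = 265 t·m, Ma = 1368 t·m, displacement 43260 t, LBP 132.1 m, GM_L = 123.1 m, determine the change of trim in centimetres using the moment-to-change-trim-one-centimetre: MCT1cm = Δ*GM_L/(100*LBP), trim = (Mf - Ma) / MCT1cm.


Formula: net trimming moment = Mf - Ma; MCT1cm = Δ*GM_L/(100*LBP); trim = net moment / MCT1cm
Step 1 — net trimming moment = 265 - 1368 = -1103 t·m
Step 2 — MCT1cm = 43260 * 123.1 / (100 * 132.1) = 403.1269 t·m/cm
Step 3 — trim = -1103 / 403.1269 ≈ -2.7361 cm (5 s.f.)

-2.7361 cm


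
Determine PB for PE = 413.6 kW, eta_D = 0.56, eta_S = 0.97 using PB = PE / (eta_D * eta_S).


Formula: PB = PE / (eta_D * eta_S)
Step 1 — combined efficiency = eta_D * eta_S = 0.56 * 0.97 = 0.5432
Step 2 — PB = 413.6 / 0.5432 ≈ 761.41 kW (5 s.f.)

761.41 kW


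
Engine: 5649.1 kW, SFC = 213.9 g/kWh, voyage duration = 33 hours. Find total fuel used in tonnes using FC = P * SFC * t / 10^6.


Formula: FC (tonnes) = P * SFC * t / 1,000,000
Step 1 — P * SFC * t = 5649.1 * 213.9 * 33 = 39875302.17 g
Step 2 — FC (tonnes) = 39875302.17 / 1,000,000 ≈ 39.875 tonnes (5 s.f.)

39.875 tonnes


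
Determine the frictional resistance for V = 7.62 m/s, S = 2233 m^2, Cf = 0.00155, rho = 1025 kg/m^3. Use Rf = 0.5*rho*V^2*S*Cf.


Formula: Rf = 0.5 * rho * V^2 * S * Cf
Step 1 — V^2 = 7.62^2 = 58.0644
Step 2 — 0.5 * rho * V^2 = 0.5 * 1025 * 58.0644 = 29758.005
Step 3 — Rf = 29758.005 * 2233 * 0.00155 ≈ 103000 N (5 s.f.)

103000 N


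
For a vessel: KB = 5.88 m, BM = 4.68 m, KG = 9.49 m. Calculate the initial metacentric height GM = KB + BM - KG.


Formula: GM = KB + BM - KG
Step 1 — KM = KB + BM = 5.88 + 4.68 = 10.56 m
Step 2 — GM = KM - KG = 10.56 - 9.49 = 1.07 m

1.07 m


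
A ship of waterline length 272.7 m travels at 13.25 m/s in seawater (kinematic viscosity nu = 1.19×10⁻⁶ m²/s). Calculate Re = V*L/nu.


Formula: Re = V * L / nu
Step 1 — V * L = 13.25 * 272.7 = 3613.275 m^2/s
Step 2 — Re = 3613.275 / 1.19e-6 = 3.04e+09

3.04e+09


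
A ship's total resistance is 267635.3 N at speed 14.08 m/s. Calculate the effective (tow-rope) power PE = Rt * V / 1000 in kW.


Formula: PE = Rt * V / 1000 (kW)
Step 1 — PE (W) = 267635.3 * 14.08 = 3768305.024 W
Step 2 — PE (kW) = 3768305.024 / 1000 ≈ 3768.3 kW (5 s.f.)

3768.3 kW


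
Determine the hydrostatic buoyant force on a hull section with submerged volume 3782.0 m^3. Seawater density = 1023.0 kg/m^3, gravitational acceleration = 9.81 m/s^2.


Formula: Fb = rho * g * V
Substituting: Fb = 1023.0 * 9.81 * 3782.0
Intermediate: 1023.0 * 9.81 = 10035.63
Result: Fb = 10035.63 * 3782.0 ≈ 37955000 N (5 s.f.)

37955000 N


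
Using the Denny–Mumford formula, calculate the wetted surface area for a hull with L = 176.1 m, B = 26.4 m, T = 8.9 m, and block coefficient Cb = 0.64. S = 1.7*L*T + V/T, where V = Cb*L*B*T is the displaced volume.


Formula: S = 1.7*L*T + V/T with V = Cb*L*B*T, i.e. S = L * (1.7*T + Cb*B)
Step 1 — 1.7*T = 1.7 * 8.9 = 15.13 m
Step 2 — Cb*B = 0.64 * 26.4 = 16.896 m
Step 3 — 1.7*T + Cb*B = 15.13 + 16.896 = 32.026 m
Step 4 — S = 176.1 * 32.026 ≈ 5639.8 m^2 (5 s.f.)

5639.8 m^2


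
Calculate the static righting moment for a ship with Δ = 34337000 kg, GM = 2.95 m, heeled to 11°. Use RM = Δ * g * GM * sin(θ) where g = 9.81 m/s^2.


Formula: GZ = GM * sin(theta); RM = disp * g * GZ
Step 1 — GZ = 2.95 * sin(11°) = 2.95 * 0.190809 = 0.562887 m
Step 2 — RM = 34337000 * 9.81 * 0.562887 ≈ 189610000 N·m (5 s.f.)

189610000 N·m


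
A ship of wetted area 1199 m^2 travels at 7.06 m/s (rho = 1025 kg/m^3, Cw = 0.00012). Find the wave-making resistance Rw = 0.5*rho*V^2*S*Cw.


Formula: Rw = 0.5 * rho * V^2 * S * Cw
Step 1 — V^2 = 7.06^2 = 49.8436
Step 2 — 0.5 * rho * V^2 = 0.5 * 1025 * 49.8436 = 25544.845
Step 3 — Rw = 25544.845 * 1199 * 0.00012 ≈ 3675.4 N (5 s.f.)

3675.4 N


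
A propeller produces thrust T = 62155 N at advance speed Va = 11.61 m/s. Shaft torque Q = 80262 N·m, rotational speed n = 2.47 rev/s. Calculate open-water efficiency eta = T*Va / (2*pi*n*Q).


Formula: eta = T * Va / (2 * pi * n * Q)
Step 1 — numerator = T * Va = 62155 * 11.61 = 721619.55
Step 2 — 2 * pi * n = 2 * pi * 2.47 = 15.519468
Step 3 — denominator = 15.519468 * 80262 = 1245623.54
Step 4 — eta = 721619.55 / 1245623.54 ≈ 0.57932 (5 s.f.)

0.57932


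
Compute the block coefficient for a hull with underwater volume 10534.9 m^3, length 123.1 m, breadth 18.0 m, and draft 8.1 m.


Formula: Cb = V / (L * B * T)
Step 1 — L * B * T = 123.1 * 18.0 * 8.1 = 17947.98 m^3
Step 2 — Cb = 10534.9 / 17947.98 ≈ 0.58697 (5 s.f.)

0.58697


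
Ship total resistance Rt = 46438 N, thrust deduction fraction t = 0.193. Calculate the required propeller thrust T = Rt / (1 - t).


Formula: T = Rt / (1 - t)
Step 1 — (1 - t) = 1 - 0.193 = 0.807
Step 2 — T = 46438 / 0.807 ≈ 57544 N (5 s.f.)

57544 N


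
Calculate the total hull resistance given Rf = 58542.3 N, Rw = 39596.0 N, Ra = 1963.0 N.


Formula: Rt = Rf + Rw + Ra
Substituting: Rt = 58542.3 + 39596.0 + 1963.0
Result: Rt = 100101.3 N

100101.3 N


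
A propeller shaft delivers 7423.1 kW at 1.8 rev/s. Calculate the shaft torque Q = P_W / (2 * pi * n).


Formula: Q = P_W / (2 * pi * n)
Step 1 — P_W = 7423.1 kW * 1000 = 7423100.0 W
Step 2 — 2 * pi * n = 2 * pi * 1.8 = 11.309734
Step 3 — Q = 7423100.0 / 11.309734 ≈ 656350 N·m (5 s.f.)

656350 N·m


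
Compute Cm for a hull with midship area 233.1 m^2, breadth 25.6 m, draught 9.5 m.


Formula: Cm = Am / (B * T)
Step 1 — B * T = 25.6 * 9.5 = 243.2 m^2
Step 2 — Cm = 233.1 / 243.2 ≈ 0.95847 (5 s.f.)

0.95847


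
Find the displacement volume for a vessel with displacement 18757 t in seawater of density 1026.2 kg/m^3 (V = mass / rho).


Formula: V = mass / rho
Step 1 — convert tonnes to kg: 18757 t * 1000 = 18757000 kg
Step 2 — V = 18757000 / 1026.2 ≈ 18278 m^3 (5 s.f.)

18278 m^3


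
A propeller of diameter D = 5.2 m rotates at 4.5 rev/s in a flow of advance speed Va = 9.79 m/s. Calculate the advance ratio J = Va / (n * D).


Formula: J = Va / (n * D)
Step 1 — n * D = 4.5 * 5.2 = 23.4
Step 2 — J = 9.79 / 23.4 ≈ 0.41838 (5 s.f.)

0.41838


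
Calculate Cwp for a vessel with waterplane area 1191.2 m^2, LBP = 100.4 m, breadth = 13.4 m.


Formula: Cwp = Aw / (L * B)
Step 1 — L * B = 100.4 * 13.4 = 1345.36 m^2
Step 2 — Cwp = 1191.2 / 1345.36 ≈ 0.88541 (5 s.f.)

0.88541


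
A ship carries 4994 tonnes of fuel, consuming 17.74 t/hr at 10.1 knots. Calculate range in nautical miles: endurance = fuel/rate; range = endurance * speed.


Formula: endurance = fuel / rate; range = endurance * speed
Step 1 — endurance = 4994 / 17.74 = 281.5107 hours
Step 2 — range = 281.5107 * 10.1 ≈ 2843.3 nautical miles (5 s.f.)

2843.3 NM


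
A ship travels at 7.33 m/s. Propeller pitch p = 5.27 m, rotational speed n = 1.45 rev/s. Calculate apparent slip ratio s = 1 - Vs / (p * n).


Formula: s = 1 - Vs / (p * n)
Step 1 — p * n = 5.27 * 1.45 = 7.6415
Step 2 — Vs / (p*n) = 7.33 / 7.6415 = 0.959236 (6 d.p.)
Step 3 — s = 1 - 0.959236 = 0.040764

0.040764


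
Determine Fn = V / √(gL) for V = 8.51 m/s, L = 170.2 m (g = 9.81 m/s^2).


Formula: Fn = V / sqrt(g * L)
Step 1 — g * L = 9.81 * 170.2 = 1669.662
Step 2 — sqrt(g * L) = sqrt(1669.662) = 40.861498
Step 3 — Fn = 8.51 / 40.861498 ≈ 0.20826 (5 s.f.)

0.20826


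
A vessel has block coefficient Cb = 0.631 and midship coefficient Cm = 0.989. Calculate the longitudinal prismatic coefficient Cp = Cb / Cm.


Formula: Cp = Cb / Cm
Substituting: Cp = 0.631 / 0.989
Result: Cp ≈ 0.63802 (5 s.f.)

0.63802


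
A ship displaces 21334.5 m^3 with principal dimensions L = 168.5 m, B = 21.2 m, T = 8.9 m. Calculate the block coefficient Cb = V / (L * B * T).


Formula: Cb = V / (L * B * T)
Step 1 — L * B * T = 168.5 * 21.2 * 8.9 = 31792.58 m^3
Step 2 — Cb = 21334.5 / 31792.58 ≈ 0.67105 (5 s.f.)

0.67105


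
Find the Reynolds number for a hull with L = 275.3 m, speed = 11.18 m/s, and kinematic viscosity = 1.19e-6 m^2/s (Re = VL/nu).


Formula: Re = V * L / nu
Step 1 — V * L = 11.18 * 275.3 = 3077.854 m^2/s
Step 2 — Re = 3077.854 / 1.19e-6 = 2.59e+09

2.59e+09


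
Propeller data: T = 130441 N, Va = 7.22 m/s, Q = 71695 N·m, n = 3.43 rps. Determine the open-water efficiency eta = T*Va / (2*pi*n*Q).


Formula: eta = T * Va / (2 * pi * n * Q)
Step 1 — numerator = T * Va = 130441 * 7.22 = 941784.02
Step 2 — 2 * pi * n = 2 * pi * 3.43 = 21.551326
Step 3 — denominator = 21.551326 * 71695 = 1545122.32
Step 4 — eta = 941784.02 / 1545122.32 ≈ 0.60952 (5 s.f.)

0.60952


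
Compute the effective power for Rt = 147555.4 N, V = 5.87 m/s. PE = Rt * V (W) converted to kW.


Formula: PE = Rt * V / 1000 (kW)
Step 1 — PE (W) = 147555.4 * 5.87 = 866150.198 W
Step 2 — PE (kW) = 866150.198 / 1000 ≈ 866.15 kW (5 s.f.)

866.15 kW


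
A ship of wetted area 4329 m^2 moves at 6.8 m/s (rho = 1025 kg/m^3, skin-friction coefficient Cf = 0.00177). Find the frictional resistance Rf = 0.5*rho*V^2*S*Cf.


Formula: Rf = 0.5 * rho * V^2 * S * Cf
Step 1 — V^2 = 6.8^2 = 46.24
Step 2 — 0.5 * rho * V^2 = 0.5 * 1025 * 46.24 = 23698.0
Step 3 — Rf = 23698.0 * 4329 * 0.00177 ≈ 181580 N (5 s.f.)

181580 N


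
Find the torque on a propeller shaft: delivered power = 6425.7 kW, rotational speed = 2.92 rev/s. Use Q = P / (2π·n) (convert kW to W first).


Formula: Q = P_W / (2 * pi * n)
Step 1 — P_W = 6425.7 kW * 1000 = 6425700.0 W
Step 2 — 2 * pi * n = 2 * pi * 2.92 = 18.346901
Step 3 — Q = 6425700.0 / 18.346901 ≈ 350230 N·m (5 s.f.)

350230 N·m


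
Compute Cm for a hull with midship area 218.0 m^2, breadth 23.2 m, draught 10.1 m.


Formula: Cm = Am / (B * T)
Step 1 — B * T = 23.2 * 10.1 = 234.32 m^2
Step 2 — Cm = 218.0 / 234.32 ≈ 0.93035 (5 s.f.)

0.93035


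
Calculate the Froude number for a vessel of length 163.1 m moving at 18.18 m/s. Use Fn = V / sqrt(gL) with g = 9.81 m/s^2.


Formula: Fn = V / sqrt(g * L)
Step 1 — g * L = 9.81 * 163.1 = 1600.011
Step 2 — sqrt(g * L) = sqrt(1600.011) = 40.000137
Step 3 — Fn = 18.18 / 40.000137 ≈ 0.45450 (5 s.f.)

0.45450


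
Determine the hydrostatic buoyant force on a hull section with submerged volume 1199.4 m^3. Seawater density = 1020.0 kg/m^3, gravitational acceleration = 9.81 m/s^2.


Formula: Fb = rho * g * V
Substituting: Fb = 1020.0 * 9.81 * 1199.4
Intermediate: 1020.0 * 9.81 = 10006.2
Result: Fb = 10006.2 * 1199.4 ≈ 12001000 N (5 s.f.)

12001000 N


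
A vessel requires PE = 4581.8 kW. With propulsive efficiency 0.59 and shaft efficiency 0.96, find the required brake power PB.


Formula: PB = PE / (eta_D * eta_S)
Step 1 — combined efficiency = eta_D * eta_S = 0.59 * 0.96 = 0.5664
Step 2 — PB = 4581.8 / 0.5664 ≈ 8089.3 kW (5 s.f.)

8089.3 kW


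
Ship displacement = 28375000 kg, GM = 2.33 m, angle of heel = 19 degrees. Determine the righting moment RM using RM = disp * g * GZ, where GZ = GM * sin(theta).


Formula: GZ = GM * sin(theta); RM = disp * g * GZ
Step 1 — GZ = 2.33 * sin(19°) = 2.33 * 0.325568 = 0.758573 m
Step 2 — RM = 28375000 * 9.81 * 0.758573 ≈ 211160000 N·m (5 s.f.)

211160000 N·m


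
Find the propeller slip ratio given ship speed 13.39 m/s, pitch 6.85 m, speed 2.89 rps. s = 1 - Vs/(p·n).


Formula: s = 1 - Vs / (p * n)
Step 1 — p * n = 6.85 * 2.89 = 19.7965
Step 2 — Vs / (p*n) = 13.39 / 19.7965 = 0.676382 (6 d.p.)
Step 3 — s = 1 - 0.676382 = 0.323618

0.323618


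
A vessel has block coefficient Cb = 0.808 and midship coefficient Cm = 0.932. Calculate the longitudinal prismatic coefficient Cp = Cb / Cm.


Formula: Cp = Cb / Cm
Substituting: Cp = 0.808 / 0.932
Result: Cp ≈ 0.86695 (5 s.f.)

0.86695


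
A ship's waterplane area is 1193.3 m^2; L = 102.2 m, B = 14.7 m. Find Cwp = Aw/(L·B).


Formula: Cwp = Aw / (L * B)
Step 1 — L * B = 102.2 * 14.7 = 1502.34 m^2
Step 2 — Cwp = 1193.3 / 1502.34 ≈ 0.79429 (5 s.f.)

0.79429


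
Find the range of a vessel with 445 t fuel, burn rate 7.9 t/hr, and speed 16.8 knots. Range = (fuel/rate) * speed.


Formula: endurance = fuel / rate; range = endurance * speed
Step 1 — endurance = 445 / 7.9 = 56.3291 hours
Step 2 — range = 56.3291 * 16.8 ≈ 946.33 nautical miles (5 s.f.)

946.33 NM


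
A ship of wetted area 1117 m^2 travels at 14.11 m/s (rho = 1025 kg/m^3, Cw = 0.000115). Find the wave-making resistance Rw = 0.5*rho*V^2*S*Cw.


Formula: Rw = 0.5 * rho * V^2 * S * Cw
Step 1 — V^2 = 14.11^2 = 199.0921
Step 2 — 0.5 * rho * V^2 = 0.5 * 1025 * 199.0921 = 102034.70125
Step 3 — Rw = 102034.70125 * 1117 * 0.000115 ≈ 13107 N (5 s.f.)

13107 N


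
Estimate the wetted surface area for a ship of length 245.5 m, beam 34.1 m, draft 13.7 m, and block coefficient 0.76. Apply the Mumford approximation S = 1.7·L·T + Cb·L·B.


Formula: S = 1.7*L*T + V/T with V = Cb*L*B*T, i.e. S = L * (1.7*T + Cb*B)
Step 1 — 1.7*T = 1.7 * 13.7 = 23.29 m
Step 2 — Cb*B = 0.76 * 34.1 = 25.916 m
Step 3 — 1.7*T + Cb*B = 23.29 + 25.916 = 49.206 m
Step 4 — S = 245.5 * 49.206 ≈ 12080 m^2 (5 s.f.)

12080 m^2


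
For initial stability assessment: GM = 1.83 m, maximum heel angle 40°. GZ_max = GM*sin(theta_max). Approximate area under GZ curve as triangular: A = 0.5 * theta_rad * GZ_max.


Formula: GZ_max = GM * sin(theta); Area = 0.5 * theta_rad * GZ_max
Step 1 — GZ_max = 1.83 * sin(40°) = 1.83 * 0.642788 = 1.176302 m
Step 2 — theta_rad = 40 * pi/180 = 0.698132 rad
Step 3 — Area = 0.5 * 0.698132 * 1.176302 ≈ 0.41061 m·rad (5 s.f.)

0.41061 m·rad


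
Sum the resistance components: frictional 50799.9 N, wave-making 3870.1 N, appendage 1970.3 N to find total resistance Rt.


Formula: Rt = Rf + Rw + Ra
Substituting: Rt = 50799.9 + 3870.1 + 1970.3
Result: Rt = 56640.3 N

56640.3 N


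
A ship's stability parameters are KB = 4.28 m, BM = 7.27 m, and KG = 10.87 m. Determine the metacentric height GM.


Formula: GM = KB + BM - KG
Step 1 — KM = KB + BM = 4.28 + 7.27 = 11.55 m
Step 2 — GM = KM - KG = 11.55 - 10.87 = 0.68 m

0.68 m


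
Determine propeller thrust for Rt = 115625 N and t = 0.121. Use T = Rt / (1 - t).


Formula: T = Rt / (1 - t)
Step 1 — (1 - t) = 1 - 0.121 = 0.879
Step 2 — T = 115625 / 0.879 ≈ 131540 N (5 s.f.)

131540 N


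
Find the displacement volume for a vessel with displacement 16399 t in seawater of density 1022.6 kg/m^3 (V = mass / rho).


Formula: V = mass / rho
Step 1 — convert tonnes to kg: 16399 t * 1000 = 16399000 kg
Step 2 — V = 16399000 / 1022.6 ≈ 16037 m^3 (5 s.f.)

16037 m^3


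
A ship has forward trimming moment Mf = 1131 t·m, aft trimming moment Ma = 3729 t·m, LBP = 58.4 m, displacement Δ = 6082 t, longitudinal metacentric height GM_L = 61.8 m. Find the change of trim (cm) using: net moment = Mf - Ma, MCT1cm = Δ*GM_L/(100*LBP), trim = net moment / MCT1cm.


Formula: net trimming moment = Mf - Ma; MCT1cm = Δ*GM_L/(100*LBP); trim = net moment / MCT1cm
Step 1 — net trimming moment = 1131 - 3729 = -2598 t·m
Step 2 — MCT1cm = 6082 * 61.8 / (100 * 58.4) = 64.3609 t·m/cm
Step 3 — trim = -2598 / 64.3609 ≈ -40.366 cm (5 s.f.)

-40.366 cm


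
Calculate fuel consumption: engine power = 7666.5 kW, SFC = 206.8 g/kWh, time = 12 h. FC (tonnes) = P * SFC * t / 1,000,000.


Formula: FC (tonnes) = P * SFC * t / 1,000,000
Step 1 — P * SFC * t = 7666.5 * 206.8 * 12 = 19025186.4 g
Step 2 — FC (tonnes) = 19025186.4 / 1,000,000 ≈ 19.025 tonnes (5 s.f.)

19.025 tonnes


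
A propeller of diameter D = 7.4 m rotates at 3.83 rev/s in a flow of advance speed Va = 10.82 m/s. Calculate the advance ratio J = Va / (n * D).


Formula: J = Va / (n * D)
Step 1 — n * D = 3.83 * 7.4 = 28.342
Step 2 — J = 10.82 / 28.342 ≈ 0.38177 (5 s.f.)

0.38177


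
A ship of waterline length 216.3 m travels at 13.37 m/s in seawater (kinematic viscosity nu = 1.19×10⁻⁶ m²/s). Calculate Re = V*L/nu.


Formula: Re = V * L / nu
Step 1 — V * L = 13.37 * 216.3 = 2891.931 m^2/s
Step 2 — Re = 2891.931 / 1.19e-6 = 2.43e+09

2.43e+09


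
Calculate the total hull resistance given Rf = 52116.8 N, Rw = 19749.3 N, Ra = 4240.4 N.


Formula: Rt = Rf + Rw + Ra
Substituting: Rt = 52116.8 + 19749.3 + 4240.4
Result: Rt = 76106.5 N

76106.5 N


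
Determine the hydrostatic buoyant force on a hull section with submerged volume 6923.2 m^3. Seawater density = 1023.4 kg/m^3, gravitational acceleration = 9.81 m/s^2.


Formula: Fb = rho * g * V
Substituting: Fb = 1023.4 * 9.81 * 6923.2
Intermediate: 1023.4 * 9.81 = 10039.554
Result: Fb = 10039.554 * 6923.2 ≈ 69506000 N (5 s.f.)

69506000 N


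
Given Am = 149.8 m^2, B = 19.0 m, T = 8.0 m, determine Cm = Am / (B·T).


Formula: Cm = Am / (B * T)
Step 1 — B * T = 19.0 * 8.0 = 152.0 m^2
Step 2 — Cm = 149.8 / 152.0 ≈ 0.98553 (5 s.f.)

0.98553


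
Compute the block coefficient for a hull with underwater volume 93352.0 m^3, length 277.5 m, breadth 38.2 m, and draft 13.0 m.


Formula: Cb = V / (L * B * T)
Step 1 — L * B * T = 277.5 * 38.2 * 13.0 = 137806.5 m^3
Step 2 — Cb = 93352.0 / 137806.5 ≈ 0.67741 (5 s.f.)

0.67741


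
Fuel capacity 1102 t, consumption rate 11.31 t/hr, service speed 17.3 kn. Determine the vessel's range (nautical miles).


Formula: endurance = fuel / rate; range = endurance * speed
Step 1 — endurance = 1102 / 11.31 = 97.4359 hours
Step 2 — range = 97.4359 * 17.3 ≈ 1685.6 nautical miles (5 s.f.)

1685.6 NM


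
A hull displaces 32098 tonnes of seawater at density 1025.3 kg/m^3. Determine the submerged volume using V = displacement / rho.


Formula: V = mass / rho
Step 1 — convert tonnes to kg: 32098 t * 1000 = 32098000 kg
Step 2 — V = 32098000 / 1025.3 ≈ 31306 m^3 (5 s.f.)

31306 m^3


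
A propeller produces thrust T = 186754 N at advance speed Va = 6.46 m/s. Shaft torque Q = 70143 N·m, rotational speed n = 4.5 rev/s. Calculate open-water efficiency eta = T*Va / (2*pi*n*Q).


Formula: eta = T * Va / (2 * pi * n * Q)
Step 1 — numerator = T * Va = 186754 * 6.46 = 1206430.84
Step 2 — 2 * pi * n = 2 * pi * 4.5 = 28.274334
Step 3 — denominator = 28.274334 * 70143 = 1983246.61
Step 4 — eta = 1206430.84 / 1983246.61 ≈ 0.60831 (5 s.f.)

0.60831


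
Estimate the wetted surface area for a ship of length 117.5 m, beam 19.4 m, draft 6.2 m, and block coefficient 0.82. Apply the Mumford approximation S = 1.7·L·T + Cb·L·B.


Formula: S = 1.7*L*T + V/T with V = Cb*L*B*T, i.e. S = L * (1.7*T + Cb*B)
Step 1 — 1.7*T = 1.7 * 6.2 = 10.54 m
Step 2 — Cb*B = 0.82 * 19.4 = 15.908 m
Step 3 — 1.7*T + Cb*B = 10.54 + 15.908 = 26.448 m
Step 4 — S = 117.5 * 26.448 ≈ 3107.6 m^2 (5 s.f.)

3107.6 m^2


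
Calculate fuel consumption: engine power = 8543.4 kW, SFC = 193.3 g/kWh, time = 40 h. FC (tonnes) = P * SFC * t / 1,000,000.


Formula: FC (tonnes) = P * SFC * t / 1,000,000
Step 1 — P * SFC * t = 8543.4 * 193.3 * 40 = 66057568.8 g
Step 2 — FC (tonnes) = 66057568.8 / 1,000,000 ≈ 66.058 tonnes (5 s.f.)

66.058 tonnes


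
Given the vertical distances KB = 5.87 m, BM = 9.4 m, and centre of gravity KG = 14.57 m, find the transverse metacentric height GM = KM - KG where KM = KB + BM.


Formula: GM = KB + BM - KG
Step 1 — KM = KB + BM = 5.87 + 9.4 = 15.27 m
Step 2 — GM = KM - KG = 15.27 - 14.57 = 0.7 m

0.7 m


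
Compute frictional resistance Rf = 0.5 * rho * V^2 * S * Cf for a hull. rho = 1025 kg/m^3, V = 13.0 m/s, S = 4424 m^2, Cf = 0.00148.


Formula: Rf = 0.5 * rho * V^2 * S * Cf
Step 1 — V^2 = 13.0^2 = 169.0
Step 2 — 0.5 * rho * V^2 = 0.5 * 1025 * 169.0 = 86612.5
Step 3 — Rf = 86612.5 * 4424 * 0.00148 ≈ 567100 N (5 s.f.)

567100 N


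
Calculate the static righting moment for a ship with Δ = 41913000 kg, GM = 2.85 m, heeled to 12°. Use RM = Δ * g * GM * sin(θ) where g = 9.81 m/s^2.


Formula: GZ = GM * sin(theta); RM = disp * g * GZ
Step 1 — GZ = 2.85 * sin(12°) = 2.85 * 0.207912 = 0.592549 m
Step 2 — RM = 41913000 * 9.81 * 0.592549 ≈ 243640000 N·m (5 s.f.)

243640000 N·m


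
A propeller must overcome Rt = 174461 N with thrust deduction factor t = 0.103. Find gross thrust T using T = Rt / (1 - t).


Formula: T = Rt / (1 - t)
Step 1 — (1 - t) = 1 - 0.103 = 0.897
Step 2 — T = 174461 / 0.897 ≈ 194490 N (5 s.f.)

194490 N


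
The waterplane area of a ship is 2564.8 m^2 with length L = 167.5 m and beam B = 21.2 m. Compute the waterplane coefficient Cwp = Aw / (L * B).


Formula: Cwp = Aw / (L * B)
Step 1 — L * B = 167.5 * 21.2 = 3551.0 m^2
Step 2 — Cwp = 2564.8 / 3551.0 ≈ 0.72228 (5 s.f.)

0.72228


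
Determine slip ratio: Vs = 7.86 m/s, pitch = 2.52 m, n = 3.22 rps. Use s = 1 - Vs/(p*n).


Formula: s = 1 - Vs / (p * n)
Step 1 — p * n = 2.52 * 3.22 = 8.1144
Step 2 — Vs / (p*n) = 7.86 / 8.1144 = 0.968648 (6 d.p.)
Step 3 — s = 1 - 0.968648 = 0.031352

0.031352


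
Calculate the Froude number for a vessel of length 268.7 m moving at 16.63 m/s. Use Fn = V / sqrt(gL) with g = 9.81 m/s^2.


Formula: Fn = V / sqrt(g * L)
Step 1 — g * L = 9.81 * 268.7 = 2635.947
Step 2 — sqrt(g * L) = sqrt(2635.947) = 51.341474
Step 3 — Fn = 16.63 / 51.341474 ≈ 0.32391 (5 s.f.)

0.32391


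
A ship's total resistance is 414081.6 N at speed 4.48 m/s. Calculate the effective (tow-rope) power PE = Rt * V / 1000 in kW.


Formula: PE = Rt * V / 1000 (kW)
Step 1 — PE (W) = 414081.6 * 4.48 = 1855085.568 W
Step 2 — PE (kW) = 1855085.568 / 1000 ≈ 1855.1 kW (5 s.f.)

1855.1 kW


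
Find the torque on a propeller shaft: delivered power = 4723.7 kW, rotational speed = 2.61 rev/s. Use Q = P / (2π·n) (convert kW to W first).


Formula: Q = P_W / (2 * pi * n)
Step 1 — P_W = 4723.7 kW * 1000 = 4723700.0 W
Step 2 — 2 * pi * n = 2 * pi * 2.61 = 16.399114
Step 3 — Q = 4723700.0 / 16.399114 ≈ 288050 N·m (5 s.f.)

288050 N·m


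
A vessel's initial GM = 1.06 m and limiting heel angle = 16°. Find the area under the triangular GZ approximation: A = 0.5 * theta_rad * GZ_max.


Formula: GZ_max = GM * sin(theta); Area = 0.5 * theta_rad * GZ_max
Step 1 — GZ_max = 1.06 * sin(16°) = 1.06 * 0.275637 = 0.292175 m
Step 2 — theta_rad = 16 * pi/180 = 0.279253 rad
Step 3 — Area = 0.5 * 0.279253 * 0.292175 ≈ 0.040795 m·rad (5 s.f.)

0.040795 m·rad


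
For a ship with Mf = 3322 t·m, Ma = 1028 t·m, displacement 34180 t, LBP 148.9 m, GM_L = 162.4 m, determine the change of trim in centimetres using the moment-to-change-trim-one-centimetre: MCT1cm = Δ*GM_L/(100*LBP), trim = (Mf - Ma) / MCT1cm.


Formula: net trimming moment = Mf - Ma; MCT1cm = Δ*GM_L/(100*LBP); trim = net moment / MCT1cm
Step 1 — net trimming moment = 3322 - 1028 = 2294 t·m
Step 2 — MCT1cm = 34180 * 162.4 / (100 * 148.9) = 372.7893 t·m/cm
Step 3 — trim = 2294 / 372.7893 ≈ 6.1536 cm (5 s.f.)

6.1536 cm


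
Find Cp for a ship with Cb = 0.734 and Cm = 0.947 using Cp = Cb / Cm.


Formula: Cp = Cb / Cm
Substituting: Cp = 0.734 / 0.947
Result: Cp ≈ 0.77508 (5 s.f.)

0.77508


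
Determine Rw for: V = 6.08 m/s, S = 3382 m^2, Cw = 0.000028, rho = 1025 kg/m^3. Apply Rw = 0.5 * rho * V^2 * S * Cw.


Formula: Rw = 0.5 * rho * V^2 * S * Cw
Step 1 — V^2 = 6.08^2 = 36.9664
Step 2 — 0.5 * rho * V^2 = 0.5 * 1025 * 36.9664 = 18945.28
Step 3 — Rw = 18945.28 * 3382 * 0.000028 ≈ 1794.0 N (5 s.f.)

1794.0 N


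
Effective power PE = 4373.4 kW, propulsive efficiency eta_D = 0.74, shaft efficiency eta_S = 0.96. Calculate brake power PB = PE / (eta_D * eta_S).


Formula: PB = PE / (eta_D * eta_S)
Step 1 — combined efficiency = eta_D * eta_S = 0.74 * 0.96 = 0.7104
Step 2 — PB = 4373.4 / 0.7104 ≈ 6156.2 kW (5 s.f.)

6156.2 kW


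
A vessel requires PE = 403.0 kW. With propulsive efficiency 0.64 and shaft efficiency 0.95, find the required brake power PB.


Formula: PB = PE / (eta_D * eta_S)
Step 1 — combined efficiency = eta_D * eta_S = 0.64 * 0.95 = 0.608
Step 2 — PB = 403.0 / 0.608 ≈ 662.83 kW (5 s.f.)

662.83 kW


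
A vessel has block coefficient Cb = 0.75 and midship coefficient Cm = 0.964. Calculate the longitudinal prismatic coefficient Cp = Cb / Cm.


Formula: Cp = Cb / Cm
Substituting: Cp = 0.75 / 0.964
Result: Cp ≈ 0.77801 (5 s.f.)

0.77801


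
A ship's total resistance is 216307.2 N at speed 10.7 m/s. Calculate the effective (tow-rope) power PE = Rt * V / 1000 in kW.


Formula: PE = Rt * V / 1000 (kW)
Step 1 — PE (W) = 216307.2 * 10.7 = 2314487.04 W
Step 2 — PE (kW) = 2314487.04 / 1000 ≈ 2314.5 kW (5 s.f.)

2314.5 kW


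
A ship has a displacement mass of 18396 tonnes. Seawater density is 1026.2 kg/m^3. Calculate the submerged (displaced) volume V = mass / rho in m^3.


Formula: V = mass / rho
Step 1 — convert tonnes to kg: 18396 t * 1000 = 18396000 kg
Step 2 — V = 18396000 / 1026.2 ≈ 17926 m^3 (5 s.f.)

17926 m^3


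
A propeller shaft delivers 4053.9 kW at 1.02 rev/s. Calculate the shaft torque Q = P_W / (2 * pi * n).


Formula: Q = P_W / (2 * pi * n)
Step 1 — P_W = 4053.9 kW * 1000 = 4053900.0 W
Step 2 — 2 * pi * n = 2 * pi * 1.02 = 6.408849
Step 3 — Q = 4053900.0 / 6.408849 ≈ 632550 N·m (5 s.f.)

632550 N·m


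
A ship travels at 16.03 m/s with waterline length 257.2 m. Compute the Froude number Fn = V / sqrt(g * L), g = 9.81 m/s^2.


Formula: Fn = V / sqrt(g * L)
Step 1 — g * L = 9.81 * 257.2 = 2523.132
Step 2 — sqrt(g * L) = sqrt(2523.132) = 50.230787
Step 3 — Fn = 16.03 / 50.230787 ≈ 0.31913 (5 s.f.)

0.31913


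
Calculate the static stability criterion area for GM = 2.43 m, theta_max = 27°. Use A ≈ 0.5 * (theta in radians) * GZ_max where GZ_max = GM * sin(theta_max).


Formula: GZ_max = GM * sin(theta); Area = 0.5 * theta_rad * GZ_max
Step 1 — GZ_max = 2.43 * sin(27°) = 2.43 * 0.45399 = 1.103196 m
Step 2 — theta_rad = 27 * pi/180 = 0.471239 rad
Step 3 — Area = 0.5 * 0.471239 * 1.103196 ≈ 0.25993 m·rad (5 s.f.)

0.25993 m·rad


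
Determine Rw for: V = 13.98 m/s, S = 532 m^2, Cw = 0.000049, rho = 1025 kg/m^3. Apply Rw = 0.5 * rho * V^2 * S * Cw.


Formula: Rw = 0.5 * rho * V^2 * S * Cw
Step 1 — V^2 = 13.98^2 = 195.4404
Step 2 — 0.5 * rho * V^2 = 0.5 * 1025 * 195.4404 = 100163.205
Step 3 — Rw = 100163.205 * 532 * 0.000049 ≈ 2611.1 N (5 s.f.)

2611.1 N


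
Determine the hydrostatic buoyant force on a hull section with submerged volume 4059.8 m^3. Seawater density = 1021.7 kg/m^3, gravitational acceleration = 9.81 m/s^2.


Formula: Fb = rho * g * V
Substituting: Fb = 1021.7 * 9.81 * 4059.8
Intermediate: 1021.7 * 9.81 = 10022.877
Result: Fb = 10022.877 * 4059.8 ≈ 40691000 N (5 s.f.)

40691000 N


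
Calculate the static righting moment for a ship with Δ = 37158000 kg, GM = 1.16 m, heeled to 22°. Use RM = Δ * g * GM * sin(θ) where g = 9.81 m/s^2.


Formula: GZ = GM * sin(theta); RM = disp * g * GZ
Step 1 — GZ = 1.16 * sin(22°) = 1.16 * 0.374607 = 0.434544 m
Step 2 — RM = 37158000 * 9.81 * 0.434544 ≈ 158400000 N·m (5 s.f.)

158400000 N·m


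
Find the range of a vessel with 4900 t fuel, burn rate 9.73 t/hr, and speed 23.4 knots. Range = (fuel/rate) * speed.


Formula: endurance = fuel / rate; range = endurance * speed
Step 1 — endurance = 4900 / 9.73 = 503.5971 hours
Step 2 — range = 503.5971 * 23.4 ≈ 11784 nautical miles (5 s.f.)

11784 NM


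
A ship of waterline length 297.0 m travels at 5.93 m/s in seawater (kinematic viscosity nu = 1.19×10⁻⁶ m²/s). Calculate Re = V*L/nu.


Formula: Re = V * L / nu
Step 1 — V * L = 5.93 * 297.0 = 1761.21 m^2/s
Step 2 — Re = 1761.21 / 1.19e-6 = 1.48e+09

1.48e+09


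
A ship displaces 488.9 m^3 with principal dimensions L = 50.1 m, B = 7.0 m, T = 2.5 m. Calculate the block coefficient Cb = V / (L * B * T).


Formula: Cb = V / (L * B * T)
Step 1 — L * B * T = 50.1 * 7.0 * 2.5 = 876.75 m^3
Step 2 — Cb = 488.9 / 876.75 ≈ 0.55763 (5 s.f.)

0.55763


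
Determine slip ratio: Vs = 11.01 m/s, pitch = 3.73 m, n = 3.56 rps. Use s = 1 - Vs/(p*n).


Formula: s = 1 - Vs / (p * n)
Step 1 — p * n = 3.73 * 3.56 = 13.2788
Step 2 — Vs / (p*n) = 11.01 / 13.2788 = 0.829141 (6 d.p.)
Step 3 — s = 1 - 0.829141 = 0.170859

0.170859


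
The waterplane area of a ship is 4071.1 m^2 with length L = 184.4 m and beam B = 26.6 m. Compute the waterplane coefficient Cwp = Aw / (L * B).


Formula: Cwp = Aw / (L * B)
Step 1 — L * B = 184.4 * 26.6 = 4905.04 m^2
Step 2 — Cwp = 4071.1 / 4905.04 ≈ 0.82998 (5 s.f.)

0.82998


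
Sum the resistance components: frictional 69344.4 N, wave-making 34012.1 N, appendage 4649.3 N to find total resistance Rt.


Formula: Rt = Rf + Rw + Ra
Substituting: Rt = 69344.4 + 34012.1 + 4649.3
Result: Rt = 108005.8 N

108005.8 N


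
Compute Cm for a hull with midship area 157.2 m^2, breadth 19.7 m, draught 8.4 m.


Formula: Cm = Am / (B * T)
Step 1 — B * T = 19.7 * 8.4 = 165.48 m^2
Step 2 — Cm = 157.2 / 165.48 ≈ 0.94996 (5 s.f.)

0.94996


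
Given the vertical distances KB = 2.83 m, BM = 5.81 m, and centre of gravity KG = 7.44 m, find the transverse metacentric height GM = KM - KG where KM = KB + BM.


Formula: GM = KB + BM - KG
Step 1 — KM = KB + BM = 2.83 + 5.81 = 8.64 m
Step 2 — GM = KM - KG = 8.64 - 7.44 = 1.2 m

1.2 m


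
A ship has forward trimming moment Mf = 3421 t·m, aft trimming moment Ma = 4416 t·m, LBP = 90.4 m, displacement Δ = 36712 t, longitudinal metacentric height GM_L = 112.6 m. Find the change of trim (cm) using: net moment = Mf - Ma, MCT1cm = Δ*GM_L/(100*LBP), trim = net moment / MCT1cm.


Formula: net trimming moment = Mf - Ma; MCT1cm = Δ*GM_L/(100*LBP); trim = net moment / MCT1cm
Step 1 — net trimming moment = 3421 - 4416 = -995 t·m
Step 2 — MCT1cm = 36712 * 112.6 / (100 * 90.4) = 457.2756 t·m/cm
Step 3 — trim = -995 / 457.2756 ≈ -2.1759 cm (5 s.f.)

-2.1759 cm


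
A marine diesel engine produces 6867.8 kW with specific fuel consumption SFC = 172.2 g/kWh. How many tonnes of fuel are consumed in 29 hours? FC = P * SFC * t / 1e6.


Formula: FC (tonnes) = P * SFC * t / 1,000,000
Step 1 — P * SFC * t = 6867.8 * 172.2 * 29 = 34296419.64 g
Step 2 — FC (tonnes) = 34296419.64 / 1,000,000 ≈ 34.296 tonnes (5 s.f.)

34.296 tonnes


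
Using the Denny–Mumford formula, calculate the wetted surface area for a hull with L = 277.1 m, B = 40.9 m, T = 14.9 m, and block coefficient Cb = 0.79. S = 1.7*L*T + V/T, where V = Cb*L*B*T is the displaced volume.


Formula: S = 1.7*L*T + V/T with V = Cb*L*B*T, i.e. S = L * (1.7*T + Cb*B)
Step 1 — 1.7*T = 1.7 * 14.9 = 25.33 m
Step 2 — Cb*B = 0.79 * 40.9 = 32.311 m
Step 3 — 1.7*T + Cb*B = 25.33 + 32.311 = 57.641 m
Step 4 — S = 277.1 * 57.641 ≈ 15972 m^2 (5 s.f.)

15972 m^2


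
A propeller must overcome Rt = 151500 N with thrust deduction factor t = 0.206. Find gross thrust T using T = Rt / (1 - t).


Formula: T = Rt / (1 - t)
Step 1 — (1 - t) = 1 - 0.206 = 0.794
Step 2 — T = 151500 / 0.794 ≈ 190810 N (5 s.f.)

190810 N


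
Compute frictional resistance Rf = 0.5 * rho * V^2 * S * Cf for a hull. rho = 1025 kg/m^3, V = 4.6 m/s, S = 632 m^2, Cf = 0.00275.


Formula: Rf = 0.5 * rho * V^2 * S * Cf
Step 1 — V^2 = 4.6^2 = 21.16
Step 2 — 0.5 * rho * V^2 = 0.5 * 1025 * 21.16 = 10844.5
Step 3 — Rf = 10844.5 * 632 * 0.00275 ≈ 18848 N (5 s.f.)

18848 N


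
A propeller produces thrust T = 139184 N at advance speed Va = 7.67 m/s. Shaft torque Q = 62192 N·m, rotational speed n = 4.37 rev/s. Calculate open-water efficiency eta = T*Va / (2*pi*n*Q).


Formula: eta = T * Va / (2 * pi * n * Q)
Step 1 — numerator = T * Va = 139184 * 7.67 = 1067541.28
Step 2 — 2 * pi * n = 2 * pi * 4.37 = 27.45752
Step 3 — denominator = 27.45752 * 62192 = 1707638.08
Step 4 — eta = 1067541.28 / 1707638.08 ≈ 0.62516 (5 s.f.)

0.62516


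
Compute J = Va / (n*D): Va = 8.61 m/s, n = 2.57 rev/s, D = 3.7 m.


Formula: J = Va / (n * D)
Step 1 — n * D = 2.57 * 3.7 = 9.509
Step 2 — J = 8.61 / 9.509 ≈ 0.90546 (5 s.f.)

0.90546


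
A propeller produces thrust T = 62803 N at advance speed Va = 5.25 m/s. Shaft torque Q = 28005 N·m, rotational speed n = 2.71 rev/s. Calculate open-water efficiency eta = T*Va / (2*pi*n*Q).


Formula: eta = T * Va / (2 * pi * n * Q)
Step 1 — numerator = T * Va = 62803 * 5.25 = 329715.75
Step 2 — 2 * pi * n = 2 * pi * 2.71 = 17.027432
Step 3 — denominator = 17.027432 * 28005 = 476853.23
Step 4 — eta = 329715.75 / 476853.23 ≈ 0.69144 (5 s.f.)

0.69144


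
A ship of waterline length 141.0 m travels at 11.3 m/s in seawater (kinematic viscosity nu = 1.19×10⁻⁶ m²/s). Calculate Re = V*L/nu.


Formula: Re = V * L / nu
Step 1 — V * L = 11.3 * 141.0 = 1593.3 m^2/s
Step 2 — Re = 1593.3 / 1.19e-6 = 1.34e+09

1.34e+09


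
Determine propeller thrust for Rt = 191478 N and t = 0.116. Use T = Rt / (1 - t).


Formula: T = Rt / (1 - t)
Step 1 — (1 - t) = 1 - 0.116 = 0.884
Step 2 — T = 191478 / 0.884 ≈ 216600 N (5 s.f.)

216600 N


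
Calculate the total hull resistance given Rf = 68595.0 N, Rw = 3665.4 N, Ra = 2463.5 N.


Formula: Rt = Rf + Rw + Ra
Substituting: Rt = 68595.0 + 3665.4 + 2463.5
Result: Rt = 74723.9 N

74723.9 N


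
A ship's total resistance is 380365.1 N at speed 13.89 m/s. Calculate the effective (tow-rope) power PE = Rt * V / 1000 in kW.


Formula: PE = Rt * V / 1000 (kW)
Step 1 — PE (W) = 380365.1 * 13.89 = 5283271.239 W
Step 2 — PE (kW) = 5283271.239 / 1000 ≈ 5283.3 kW (5 s.f.)

5283.3 kW


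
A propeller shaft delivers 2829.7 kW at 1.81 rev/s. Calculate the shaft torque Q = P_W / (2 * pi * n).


Formula: Q = P_W / (2 * pi * n)
Step 1 — P_W = 2829.7 kW * 1000 = 2829700.0 W
Step 2 — 2 * pi * n = 2 * pi * 1.81 = 11.372565
Step 3 — Q = 2829700.0 / 11.372565 ≈ 248820 N·m (5 s.f.)

248820 N·m


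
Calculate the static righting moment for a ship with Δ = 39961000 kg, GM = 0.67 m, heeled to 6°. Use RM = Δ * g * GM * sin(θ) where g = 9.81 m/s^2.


Formula: GZ = GM * sin(theta); RM = disp * g * GZ
Step 1 — GZ = 0.67 * sin(6°) = 0.67 * 0.104528 = 0.070034 m
Step 2 — RM = 39961000 * 9.81 * 0.070034 ≈ 27455000 N·m (5 s.f.)

27455000 N·m


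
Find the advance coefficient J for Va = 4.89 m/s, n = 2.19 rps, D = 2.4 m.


Formula: J = Va / (n * D)
Step 1 — n * D = 2.19 * 2.4 = 5.256
Step 2 — J = 4.89 / 5.256 ≈ 0.93037 (5 s.f.)

0.93037


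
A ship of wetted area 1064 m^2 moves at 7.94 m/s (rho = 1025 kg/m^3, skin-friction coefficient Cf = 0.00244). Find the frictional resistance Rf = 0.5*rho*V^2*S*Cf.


Formula: Rf = 0.5 * rho * V^2 * S * Cf
Step 1 — V^2 = 7.94^2 = 63.0436
Step 2 — 0.5 * rho * V^2 = 0.5 * 1025 * 63.0436 = 32309.845
Step 3 — Rf = 32309.845 * 1064 * 0.00244 ≈ 83882 N (5 s.f.)

83882 N


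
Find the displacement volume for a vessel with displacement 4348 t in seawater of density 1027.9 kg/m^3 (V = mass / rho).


Formula: V = mass / rho
Step 1 — convert tonnes to kg: 4348 t * 1000 = 4348000 kg
Step 2 — V = 4348000 / 1027.9 ≈ 4230.0 m^3 (5 s.f.)

4230.0 m^3


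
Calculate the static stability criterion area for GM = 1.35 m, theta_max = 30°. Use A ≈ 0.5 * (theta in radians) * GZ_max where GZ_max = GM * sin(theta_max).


Formula: GZ_max = GM * sin(theta); Area = 0.5 * theta_rad * GZ_max
Step 1 — GZ_max = 1.35 * sin(30°) = 1.35 * 0.5 = 0.675 m
Step 2 — theta_rad = 30 * pi/180 = 0.523599 rad
Step 3 — Area = 0.5 * 0.523599 * 0.675 ≈ 0.17671 m·rad (5 s.f.)

0.17671 m·rad


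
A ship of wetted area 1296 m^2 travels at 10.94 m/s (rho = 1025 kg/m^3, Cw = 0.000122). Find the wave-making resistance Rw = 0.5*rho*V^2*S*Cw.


Formula: Rw = 0.5 * rho * V^2 * S * Cw
Step 1 — V^2 = 10.94^2 = 119.6836
Step 2 — 0.5 * rho * V^2 = 0.5 * 1025 * 119.6836 = 61337.845
Step 3 — Rw = 61337.845 * 1296 * 0.000122 ≈ 9698.2 N (5 s.f.)

9698.2 N


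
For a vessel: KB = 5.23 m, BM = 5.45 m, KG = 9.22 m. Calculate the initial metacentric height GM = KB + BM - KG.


Formula: GM = KB + BM - KG
Step 1 — KM = KB + BM = 5.23 + 5.45 = 10.68 m
Step 2 — GM = KM - KG = 10.68 - 9.22 = 1.46 m

1.46 m


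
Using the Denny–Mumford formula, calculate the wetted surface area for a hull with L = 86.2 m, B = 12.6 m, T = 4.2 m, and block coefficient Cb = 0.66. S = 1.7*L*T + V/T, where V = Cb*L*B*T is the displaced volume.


Formula: S = 1.7*L*T + V/T with V = Cb*L*B*T, i.e. S = L * (1.7*T + Cb*B)
Step 1 — 1.7*T = 1.7 * 4.2 = 7.14 m
Step 2 — Cb*B = 0.66 * 12.6 = 8.316 m
Step 3 — 1.7*T + Cb*B = 7.14 + 8.316 = 15.456 m
Step 4 — S = 86.2 * 15.456 ≈ 1332.3 m^2 (5 s.f.)

1332.3 m^2


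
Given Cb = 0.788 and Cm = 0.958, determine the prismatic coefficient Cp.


Formula: Cp = Cb / Cm
Substituting: Cp = 0.788 / 0.958
Result: Cp ≈ 0.82255 (5 s.f.)

0.82255


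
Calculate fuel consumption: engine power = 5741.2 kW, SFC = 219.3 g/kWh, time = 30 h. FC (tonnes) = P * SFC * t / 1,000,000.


Formula: FC (tonnes) = P * SFC * t / 1,000,000
Step 1 — P * SFC * t = 5741.2 * 219.3 * 30 = 37771354.8 g
Step 2 — FC (tonnes) = 37771354.8 / 1,000,000 ≈ 37.771 tonnes (5 s.f.)

37.771 tonnes


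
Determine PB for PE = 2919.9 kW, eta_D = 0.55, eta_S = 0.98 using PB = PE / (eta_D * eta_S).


Formula: PB = PE / (eta_D * eta_S)
Step 1 — combined efficiency = eta_D * eta_S = 0.55 * 0.98 = 0.539
Step 2 — PB = 2919.9 / 0.539 ≈ 5417.3 kW (5 s.f.)

5417.3 kW


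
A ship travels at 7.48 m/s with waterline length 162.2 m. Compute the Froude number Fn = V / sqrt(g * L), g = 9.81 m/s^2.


Formula: Fn = V / sqrt(g * L)
Step 1 — g * L = 9.81 * 162.2 = 1591.182
Step 2 — sqrt(g * L) = sqrt(1591.182) = 39.889623
Step 3 — Fn = 7.48 / 39.889623 ≈ 0.18752 (5 s.f.)

0.18752


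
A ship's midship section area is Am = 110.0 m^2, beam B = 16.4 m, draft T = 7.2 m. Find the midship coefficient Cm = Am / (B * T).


Formula: Cm = Am / (B * T)
Step 1 — B * T = 16.4 * 7.2 = 118.08 m^2
Step 2 — Cm = 110.0 / 118.08 ≈ 0.93157 (5 s.f.)

0.93157
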